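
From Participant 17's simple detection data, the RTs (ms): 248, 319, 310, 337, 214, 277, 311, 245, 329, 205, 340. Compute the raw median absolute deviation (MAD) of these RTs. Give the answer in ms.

30 ms

Sorted: 205, 214, 245, 248, 277, 310, 311, 319, 329, 337, 340 → median = 310
|x − 310|: 62, 9, 0, 27, 96, 33, 1, 65, 19, 105, 30
Sorted deviations: 0, 1, 9, 19, 27, 30, 33, 62, 65, 96, 105 → MAD = 30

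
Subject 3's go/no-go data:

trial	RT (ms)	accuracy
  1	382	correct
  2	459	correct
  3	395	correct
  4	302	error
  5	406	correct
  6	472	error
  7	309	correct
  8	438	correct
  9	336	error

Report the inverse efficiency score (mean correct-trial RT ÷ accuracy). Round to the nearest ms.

597 ms

Correct trials (n=6): 382, 459, 395, 406, 309, 438
Mean correct RT = 2389/6 = 398.1667 ms
Proportion correct = 6/9
IES = 398.1667 / (6/9) = 597.250 ms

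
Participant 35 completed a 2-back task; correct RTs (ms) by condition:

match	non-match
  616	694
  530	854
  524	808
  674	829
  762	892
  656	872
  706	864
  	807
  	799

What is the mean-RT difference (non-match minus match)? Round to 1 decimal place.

M(match) = 4468/7 = 638.286
M(non-match) = 7419/9 = 824.333
Difference = 824.333 − 638.286 = 186.048 ms

186.0 ms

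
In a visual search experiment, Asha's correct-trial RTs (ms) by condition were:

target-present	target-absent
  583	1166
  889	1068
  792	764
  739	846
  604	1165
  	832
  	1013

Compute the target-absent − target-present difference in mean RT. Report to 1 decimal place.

257.7 ms

M(target-present) = 3607/5 = 721.400
M(target-absent) = 6854/7 = 979.143
Difference = 979.143 − 721.400 = 257.743 ms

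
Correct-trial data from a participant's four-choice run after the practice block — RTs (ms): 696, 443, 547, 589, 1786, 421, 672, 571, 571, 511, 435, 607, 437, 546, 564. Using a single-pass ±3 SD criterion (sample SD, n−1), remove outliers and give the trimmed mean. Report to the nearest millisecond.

544 ms

n = 15, ΣRT = 9396, M = 626.400
Σ(x−M)² = 1537819.60; s = √(1537819.60/14) = 331.428
Cutoffs: 626.400 ± 3·331.428 → [-367.9, 1620.7]
Outside: 1786 → excluded.
Retained (n=14): Σ = 7610, mean = 7610/14 = 543.571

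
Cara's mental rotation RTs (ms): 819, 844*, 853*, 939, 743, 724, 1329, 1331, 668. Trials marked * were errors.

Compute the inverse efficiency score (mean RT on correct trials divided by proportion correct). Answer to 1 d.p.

1203.6 ms

Correct trials (n=7): 819, 939, 743, 724, 1329, 1331, 668
Mean correct RT = 6553/7 = 936.1429 ms
Proportion correct = 7/9
IES = 936.1429 / (7/9) = 1203.612 ms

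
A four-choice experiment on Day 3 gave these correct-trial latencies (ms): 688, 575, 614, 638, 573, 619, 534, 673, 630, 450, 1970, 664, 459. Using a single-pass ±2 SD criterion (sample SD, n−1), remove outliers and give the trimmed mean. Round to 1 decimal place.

n = 13, ΣRT = 9087, M = 699.000
Σ(x−M)² = 1817648.00; s = √(1817648.00/12) = 389.192
Cutoffs: 699.000 ± 2·389.192 → [-79.4, 1477.4]
Outside: 1970 → excluded.
Retained (n=12): Σ = 7117, mean = 7117/12 = 593.083

593.1 ms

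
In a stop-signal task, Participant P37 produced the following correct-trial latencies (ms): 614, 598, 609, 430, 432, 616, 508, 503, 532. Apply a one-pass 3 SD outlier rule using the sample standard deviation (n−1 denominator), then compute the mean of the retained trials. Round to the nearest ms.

n = 9, ΣRT = 4842, M = 538.000
Σ(x−M)² = 45562.00; s = √(45562.00/8) = 75.467
Cutoffs: 538.000 ± 3·75.467 → [311.6, 764.4]
No RTs fall outside the cutoffs; all 9 retained. Mean = 4842/9 = 538.000

538 ms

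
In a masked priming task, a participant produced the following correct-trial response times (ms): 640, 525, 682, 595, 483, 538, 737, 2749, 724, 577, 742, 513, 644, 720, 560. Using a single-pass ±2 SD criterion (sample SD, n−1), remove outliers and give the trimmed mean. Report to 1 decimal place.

620.0 ms

n = 15, ΣRT = 11429, M = 761.933
Σ(x−M)² = 4336714.93; s = √(4336714.93/14) = 556.566
Cutoffs: 761.933 ± 2·556.566 → [-351.2, 1875.1]
Outside: 2749 → excluded.
Retained (n=14): Σ = 8680, mean = 8680/14 = 620.000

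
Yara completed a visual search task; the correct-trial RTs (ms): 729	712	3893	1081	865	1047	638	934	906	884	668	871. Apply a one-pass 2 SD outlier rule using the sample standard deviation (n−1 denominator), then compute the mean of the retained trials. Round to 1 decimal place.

n = 12, ΣRT = 13228, M = 1102.333
Σ(x−M)² = 8711720.67; s = √(8711720.67/11) = 889.930
Cutoffs: 1102.333 ± 2·889.930 → [-677.5, 2882.2]
Outside: 3893 → excluded.
Retained (n=11): Σ = 9335, mean = 9335/11 = 848.636

848.6 ms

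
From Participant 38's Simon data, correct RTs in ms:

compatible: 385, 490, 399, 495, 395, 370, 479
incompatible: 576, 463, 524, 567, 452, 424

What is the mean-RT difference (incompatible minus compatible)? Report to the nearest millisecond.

M(compatible) = 3013/7 = 430.429
M(incompatible) = 3006/6 = 501.000
Difference = 501.000 − 430.429 = 70.571 ms

71 ms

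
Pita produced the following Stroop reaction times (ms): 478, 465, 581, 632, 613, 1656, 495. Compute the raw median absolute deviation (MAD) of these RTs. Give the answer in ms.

Sorted: 465, 478, 495, 581, 613, 632, 1656 → median = 581
|x − 581|: 103, 116, 0, 51, 32, 1075, 86
Sorted deviations: 0, 32, 51, 86, 103, 116, 1075 → MAD = 86

86 ms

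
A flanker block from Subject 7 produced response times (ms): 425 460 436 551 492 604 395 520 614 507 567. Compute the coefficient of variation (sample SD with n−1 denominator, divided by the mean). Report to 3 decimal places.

0.144

n = 11, Σ = 5571, M = 506.4545
Σ(x−M)² = 53302.727; s = √(53302.727/10) = 73.0087
CV = 73.0087 / 506.4545 = 0.14416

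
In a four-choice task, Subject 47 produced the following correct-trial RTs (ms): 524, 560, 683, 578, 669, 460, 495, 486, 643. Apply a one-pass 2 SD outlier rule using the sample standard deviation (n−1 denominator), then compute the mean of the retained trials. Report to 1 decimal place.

566.4 ms

n = 9, ΣRT = 5098, M = 566.444
Σ(x−M)² = 54846.22; s = √(54846.22/8) = 82.800
Cutoffs: 566.444 ± 2·82.800 → [400.8, 732.0]
No RTs fall outside the cutoffs; all 9 retained. Mean = 5098/9 = 566.444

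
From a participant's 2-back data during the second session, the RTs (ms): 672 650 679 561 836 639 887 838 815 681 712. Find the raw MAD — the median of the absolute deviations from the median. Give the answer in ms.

42 ms

Sorted: 561, 639, 650, 672, 679, 681, 712, 815, 836, 838, 887 → median = 681
|x − 681|: 9, 31, 2, 120, 155, 42, 206, 157, 134, 0, 31
Sorted deviations: 0, 2, 9, 31, 31, 42, 120, 134, 155, 157, 206 → MAD = 42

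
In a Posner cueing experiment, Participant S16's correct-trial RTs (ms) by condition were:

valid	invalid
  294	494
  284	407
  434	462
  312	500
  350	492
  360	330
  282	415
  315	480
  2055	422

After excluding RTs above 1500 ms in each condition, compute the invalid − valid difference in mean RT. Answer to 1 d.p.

115.8 ms

valid: exclude 2055
M(valid) = 2631/8 = 328.875
M(invalid) = 4002/9 = 444.667
Difference = 444.667 − 328.875 = 115.792 ms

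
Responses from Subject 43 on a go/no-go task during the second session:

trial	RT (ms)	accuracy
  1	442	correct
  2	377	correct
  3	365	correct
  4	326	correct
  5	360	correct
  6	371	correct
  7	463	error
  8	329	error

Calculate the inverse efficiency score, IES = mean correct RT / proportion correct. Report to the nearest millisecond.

498 ms

Correct trials (n=6): 442, 377, 365, 326, 360, 371
Mean correct RT = 2241/6 = 373.5000 ms
Proportion correct = 6/8
IES = 373.5000 / (6/8) = 498.000 ms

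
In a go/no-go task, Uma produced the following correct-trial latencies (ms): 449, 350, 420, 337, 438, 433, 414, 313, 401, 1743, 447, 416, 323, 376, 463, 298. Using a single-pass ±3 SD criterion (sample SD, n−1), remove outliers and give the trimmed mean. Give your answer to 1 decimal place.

n = 16, ΣRT = 7621, M = 476.312
Σ(x−M)² = 1753383.44; s = √(1753383.44/15) = 341.895
Cutoffs: 476.312 ± 3·341.895 → [-549.4, 1502.0]
Outside: 1743 → excluded.
Retained (n=15): Σ = 5878, mean = 5878/15 = 391.867

391.9 ms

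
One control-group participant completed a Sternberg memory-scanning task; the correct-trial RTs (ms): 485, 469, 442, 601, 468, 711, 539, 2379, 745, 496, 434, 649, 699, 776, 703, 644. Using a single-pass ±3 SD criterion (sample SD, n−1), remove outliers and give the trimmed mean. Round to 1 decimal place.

n = 16, ΣRT = 11240, M = 702.500
Σ(x−M)² = 3200678.00; s = √(3200678.00/15) = 461.929
Cutoffs: 702.500 ± 3·461.929 → [-683.3, 2088.3]
Outside: 2379 → excluded.
Retained (n=15): Σ = 8861, mean = 8861/15 = 590.733

590.7 ms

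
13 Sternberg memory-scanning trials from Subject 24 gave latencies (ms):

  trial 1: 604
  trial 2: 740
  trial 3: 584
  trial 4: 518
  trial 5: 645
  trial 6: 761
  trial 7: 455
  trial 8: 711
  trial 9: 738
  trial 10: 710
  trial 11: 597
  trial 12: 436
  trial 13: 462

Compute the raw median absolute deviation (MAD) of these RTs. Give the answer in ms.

Sorted: 436, 455, 462, 518, 584, 597, 604, 645, 710, 711, 738, 740, 761 → median = 604
|x − 604|: 0, 136, 20, 86, 41, 157, 149, 107, 134, 106, 7, 168, 142
Sorted deviations: 0, 7, 20, 41, 86, 106, 107, 134, 136, 142, 149, 157, 168 → MAD = 107

107 ms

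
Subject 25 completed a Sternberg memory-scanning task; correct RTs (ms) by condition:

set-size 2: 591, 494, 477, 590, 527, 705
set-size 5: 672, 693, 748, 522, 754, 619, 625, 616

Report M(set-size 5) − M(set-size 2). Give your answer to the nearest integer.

M(set-size 2) = 3384/6 = 564.000
M(set-size 5) = 5249/8 = 656.125
Difference = 656.125 − 564.000 = 92.125 ms

92 ms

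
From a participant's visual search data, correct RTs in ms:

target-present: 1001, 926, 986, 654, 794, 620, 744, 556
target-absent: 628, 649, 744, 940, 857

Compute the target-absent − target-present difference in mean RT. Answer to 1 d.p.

M(target-present) = 6281/8 = 785.125
M(target-absent) = 3818/5 = 763.600
Difference = 763.600 − 785.125 = -21.525 ms

-21.5 ms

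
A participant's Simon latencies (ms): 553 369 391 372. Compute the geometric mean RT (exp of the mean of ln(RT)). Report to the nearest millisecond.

415 ms

ln(RT): 6.3154, 5.9108, 5.9687, 5.9189
Mean ln(RT) = 24.1138/4 = 6.02844
Geometric mean = exp(6.02844) = 415.07 ms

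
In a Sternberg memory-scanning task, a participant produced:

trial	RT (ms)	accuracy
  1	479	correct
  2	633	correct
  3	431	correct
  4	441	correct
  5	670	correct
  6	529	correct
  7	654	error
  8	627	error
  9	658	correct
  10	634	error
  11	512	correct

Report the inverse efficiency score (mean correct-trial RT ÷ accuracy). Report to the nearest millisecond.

748 ms

Correct trials (n=8): 479, 633, 431, 441, 670, 529, 658, 512
Mean correct RT = 4353/8 = 544.1250 ms
Proportion correct = 8/11
IES = 544.1250 / (8/11) = 748.172 ms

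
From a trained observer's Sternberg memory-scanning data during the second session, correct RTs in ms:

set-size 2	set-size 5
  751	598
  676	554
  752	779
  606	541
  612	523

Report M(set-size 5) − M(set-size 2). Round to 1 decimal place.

M(set-size 2) = 3397/5 = 679.400
M(set-size 5) = 2995/5 = 599.000
Difference = 599.000 − 679.400 = -80.400 ms

-80.4 ms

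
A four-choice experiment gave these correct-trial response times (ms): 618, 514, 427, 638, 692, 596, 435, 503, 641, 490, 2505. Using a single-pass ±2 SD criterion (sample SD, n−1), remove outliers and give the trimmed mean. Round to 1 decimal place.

555.4 ms

n = 11, ΣRT = 8059, M = 732.636
Σ(x−M)² = 3533496.55; s = √(3533496.55/10) = 594.432
Cutoffs: 732.636 ± 2·594.432 → [-456.2, 1921.5]
Outside: 2505 → excluded.
Retained (n=10): Σ = 5554, mean = 5554/10 = 555.400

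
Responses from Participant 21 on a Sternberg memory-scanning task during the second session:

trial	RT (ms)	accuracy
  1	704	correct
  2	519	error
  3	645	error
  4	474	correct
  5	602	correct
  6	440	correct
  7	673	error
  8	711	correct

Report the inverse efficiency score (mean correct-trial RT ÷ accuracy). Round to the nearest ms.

Correct trials (n=5): 704, 474, 602, 440, 711
Mean correct RT = 2931/5 = 586.2000 ms
Proportion correct = 5/8
IES = 586.2000 / (5/8) = 937.920 ms

938 ms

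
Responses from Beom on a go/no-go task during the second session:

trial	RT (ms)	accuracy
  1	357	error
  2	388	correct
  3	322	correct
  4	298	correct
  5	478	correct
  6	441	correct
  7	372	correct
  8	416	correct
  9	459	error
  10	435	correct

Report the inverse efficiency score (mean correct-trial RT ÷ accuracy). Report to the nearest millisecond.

492 ms

Correct trials (n=8): 388, 322, 298, 478, 441, 372, 416, 435
Mean correct RT = 3150/8 = 393.7500 ms
Proportion correct = 8/10
IES = 393.7500 / (8/10) = 492.188 ms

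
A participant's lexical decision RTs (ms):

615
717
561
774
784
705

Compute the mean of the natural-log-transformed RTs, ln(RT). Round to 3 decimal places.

ln(RT): 6.4216, 6.5751, 6.3297, 6.6516, 6.6644, 6.5582
Σ ln(RT) = 39.2006
Mean = 39.2006/6 = 6.53343

6.533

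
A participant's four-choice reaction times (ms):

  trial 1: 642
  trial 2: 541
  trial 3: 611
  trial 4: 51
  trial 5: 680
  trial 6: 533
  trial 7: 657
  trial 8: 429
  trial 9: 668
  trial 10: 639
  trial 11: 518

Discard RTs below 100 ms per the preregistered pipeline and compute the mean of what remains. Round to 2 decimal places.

591.80 ms

Excluded: 51
Retained (n=10): Σ = 5918
Mean = 5918/10 = 591.8000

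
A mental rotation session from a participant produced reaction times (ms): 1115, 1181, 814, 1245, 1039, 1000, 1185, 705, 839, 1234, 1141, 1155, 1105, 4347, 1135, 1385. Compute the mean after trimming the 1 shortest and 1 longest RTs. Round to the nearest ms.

Sorted: 705, 814, 839, 1000, 1039, 1105, 1115, 1135, 1141, 1155, 1181, 1185, 1234, 1245, 1385, 4347
Drop lowest 1 (705) and highest 1 (4347)
Remaining (n=14): Σ = 15573, mean = 15573/14 = 1112.357

1112 ms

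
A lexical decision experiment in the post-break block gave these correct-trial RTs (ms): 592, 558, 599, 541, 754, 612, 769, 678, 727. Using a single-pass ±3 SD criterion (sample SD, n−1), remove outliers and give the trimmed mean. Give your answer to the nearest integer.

648 ms

n = 9, ΣRT = 5830, M = 647.778
Σ(x−M)² = 59399.56; s = √(59399.56/8) = 86.168
Cutoffs: 647.778 ± 3·86.168 → [389.3, 906.3]
No RTs fall outside the cutoffs; all 9 retained. Mean = 5830/9 = 647.778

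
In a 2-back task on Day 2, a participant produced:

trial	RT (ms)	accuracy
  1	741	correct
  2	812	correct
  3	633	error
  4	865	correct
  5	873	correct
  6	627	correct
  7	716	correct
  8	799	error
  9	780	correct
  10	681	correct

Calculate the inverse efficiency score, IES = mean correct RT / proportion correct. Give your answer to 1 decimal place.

Correct trials (n=8): 741, 812, 865, 873, 627, 716, 780, 681
Mean correct RT = 6095/8 = 761.8750 ms
Proportion correct = 8/10
IES = 761.8750 / (8/10) = 952.344 ms

952.3 ms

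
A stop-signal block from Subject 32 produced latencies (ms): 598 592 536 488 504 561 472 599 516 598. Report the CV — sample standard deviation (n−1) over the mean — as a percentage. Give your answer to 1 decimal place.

n = 10, Σ = 5464, M = 546.4000
Σ(x−M)² = 22160.400; s = √(22160.400/9) = 49.6212
CV = 49.6212 / 546.4000 = 0.09081 = 9.081%

9.1%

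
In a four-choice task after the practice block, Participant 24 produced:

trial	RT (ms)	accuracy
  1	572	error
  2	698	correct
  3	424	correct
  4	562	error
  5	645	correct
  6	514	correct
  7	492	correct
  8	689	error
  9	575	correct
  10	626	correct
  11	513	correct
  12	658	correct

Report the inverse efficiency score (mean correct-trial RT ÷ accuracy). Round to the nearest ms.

762 ms

Correct trials (n=9): 698, 424, 645, 514, 492, 575, 626, 513, 658
Mean correct RT = 5145/9 = 571.6667 ms
Proportion correct = 9/12
IES = 571.6667 / (9/12) = 762.222 ms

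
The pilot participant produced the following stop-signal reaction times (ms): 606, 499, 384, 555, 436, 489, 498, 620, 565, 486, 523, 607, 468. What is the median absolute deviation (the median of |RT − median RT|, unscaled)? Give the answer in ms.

56 ms

Sorted: 384, 436, 468, 486, 489, 498, 499, 523, 555, 565, 606, 607, 620 → median = 499
|x − 499|: 107, 0, 115, 56, 63, 10, 1, 121, 66, 13, 24, 108, 31
Sorted deviations: 0, 1, 10, 13, 24, 31, 56, 63, 66, 107, 108, 115, 121 → MAD = 56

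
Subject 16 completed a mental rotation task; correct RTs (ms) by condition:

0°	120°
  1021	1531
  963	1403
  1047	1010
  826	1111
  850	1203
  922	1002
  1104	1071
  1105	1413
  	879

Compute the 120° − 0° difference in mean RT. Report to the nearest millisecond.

201 ms

M(0°) = 7838/8 = 979.750
M(120°) = 10623/9 = 1180.333
Difference = 1180.333 − 979.750 = 200.583 ms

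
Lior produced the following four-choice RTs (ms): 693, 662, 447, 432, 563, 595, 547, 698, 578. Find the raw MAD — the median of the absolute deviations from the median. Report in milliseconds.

Sorted: 432, 447, 547, 563, 578, 595, 662, 693, 698 → median = 578
|x − 578|: 115, 84, 131, 146, 15, 17, 31, 120, 0
Sorted deviations: 0, 15, 17, 31, 84, 115, 120, 131, 146 → MAD = 84

84 ms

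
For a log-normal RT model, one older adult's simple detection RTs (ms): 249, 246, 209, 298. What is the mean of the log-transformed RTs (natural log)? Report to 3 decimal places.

ln(RT): 5.5175, 5.5053, 5.3423, 5.6971
Σ ln(RT) = 22.0622
Mean = 22.0622/4 = 5.51555

5.516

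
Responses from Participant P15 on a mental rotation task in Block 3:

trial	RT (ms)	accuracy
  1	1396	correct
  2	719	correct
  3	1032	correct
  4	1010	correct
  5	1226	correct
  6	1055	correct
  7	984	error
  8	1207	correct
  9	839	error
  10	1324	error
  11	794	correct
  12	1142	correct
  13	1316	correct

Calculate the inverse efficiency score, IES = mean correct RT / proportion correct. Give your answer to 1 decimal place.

1416.6 ms

Correct trials (n=10): 1396, 719, 1032, 1010, 1226, 1055, 1207, 794, 1142, 1316
Mean correct RT = 10897/10 = 1089.7000 ms
Proportion correct = 10/13
IES = 1089.7000 / (10/13) = 1416.610 ms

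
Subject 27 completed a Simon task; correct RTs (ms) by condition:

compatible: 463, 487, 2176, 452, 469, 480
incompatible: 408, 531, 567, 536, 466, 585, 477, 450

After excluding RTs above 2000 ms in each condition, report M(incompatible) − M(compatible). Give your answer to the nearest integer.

32 ms

compatible: exclude 2176
M(compatible) = 2351/5 = 470.200
M(incompatible) = 4020/8 = 502.500
Difference = 502.500 − 470.200 = 32.300 ms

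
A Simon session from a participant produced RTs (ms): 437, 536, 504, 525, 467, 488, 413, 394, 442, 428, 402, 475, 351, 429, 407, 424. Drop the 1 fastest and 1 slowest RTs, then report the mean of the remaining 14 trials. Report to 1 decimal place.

Sorted: 351, 394, 402, 407, 413, 424, 428, 429, 437, 442, 467, 475, 488, 504, 525, 536
Drop lowest 1 (351) and highest 1 (536)
Remaining (n=14): Σ = 6235, mean = 6235/14 = 445.357

445.4 ms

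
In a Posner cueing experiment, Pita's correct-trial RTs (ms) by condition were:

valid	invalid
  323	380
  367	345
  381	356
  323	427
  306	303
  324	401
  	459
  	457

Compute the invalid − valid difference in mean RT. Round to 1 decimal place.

53.7 ms

M(valid) = 2024/6 = 337.333
M(invalid) = 3128/8 = 391.000
Difference = 391.000 − 337.333 = 53.667 ms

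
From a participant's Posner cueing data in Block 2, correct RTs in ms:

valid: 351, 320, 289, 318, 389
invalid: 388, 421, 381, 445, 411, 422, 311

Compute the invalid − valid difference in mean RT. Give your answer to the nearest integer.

64 ms

M(valid) = 1667/5 = 333.400
M(invalid) = 2779/7 = 397.000
Difference = 397.000 − 333.400 = 63.600 ms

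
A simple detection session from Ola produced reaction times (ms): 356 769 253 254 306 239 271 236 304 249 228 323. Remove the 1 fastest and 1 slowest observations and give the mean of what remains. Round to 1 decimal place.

Sorted: 228, 236, 239, 249, 253, 254, 271, 304, 306, 323, 356, 769
Drop lowest 1 (228) and highest 1 (769)
Remaining (n=10): Σ = 2791, mean = 2791/10 = 279.100

279.1 ms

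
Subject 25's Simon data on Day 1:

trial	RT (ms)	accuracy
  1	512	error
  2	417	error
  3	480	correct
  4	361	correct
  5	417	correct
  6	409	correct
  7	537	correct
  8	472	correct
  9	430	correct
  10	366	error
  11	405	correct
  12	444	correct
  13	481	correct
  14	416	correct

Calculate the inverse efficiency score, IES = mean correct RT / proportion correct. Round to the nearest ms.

561 ms

Correct trials (n=11): 480, 361, 417, 409, 537, 472, 430, 405, 444, 481, 416
Mean correct RT = 4852/11 = 441.0909 ms
Proportion correct = 11/14
IES = 441.0909 / (11/14) = 561.388 ms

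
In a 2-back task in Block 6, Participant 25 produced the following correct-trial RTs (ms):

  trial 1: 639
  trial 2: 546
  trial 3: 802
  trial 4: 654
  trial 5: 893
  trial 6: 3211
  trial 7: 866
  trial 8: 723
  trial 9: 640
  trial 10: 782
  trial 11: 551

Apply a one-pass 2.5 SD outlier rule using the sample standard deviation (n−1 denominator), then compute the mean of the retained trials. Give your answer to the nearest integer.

n = 11, ΣRT = 10307, M = 937.000
Σ(x−M)² = 5825078.00; s = √(5825078.00/10) = 763.222
Cutoffs: 937.000 ± 2.5·763.222 → [-971.1, 2845.1]
Outside: 3211 → excluded.
Retained (n=10): Σ = 7096, mean = 7096/10 = 709.600

710 ms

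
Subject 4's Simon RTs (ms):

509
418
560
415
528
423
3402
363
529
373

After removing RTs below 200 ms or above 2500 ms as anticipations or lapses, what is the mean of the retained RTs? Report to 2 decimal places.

457.56 ms

Excluded: 3402
Retained (n=9): Σ = 4118
Mean = 4118/9 = 457.5556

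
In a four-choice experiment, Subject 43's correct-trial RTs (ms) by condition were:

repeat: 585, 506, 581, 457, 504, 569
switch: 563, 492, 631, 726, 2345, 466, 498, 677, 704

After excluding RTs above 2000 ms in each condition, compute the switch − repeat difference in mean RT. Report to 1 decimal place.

switch: exclude 2345
M(repeat) = 3202/6 = 533.667
M(switch) = 4757/8 = 594.625
Difference = 594.625 − 533.667 = 60.958 ms

61.0 ms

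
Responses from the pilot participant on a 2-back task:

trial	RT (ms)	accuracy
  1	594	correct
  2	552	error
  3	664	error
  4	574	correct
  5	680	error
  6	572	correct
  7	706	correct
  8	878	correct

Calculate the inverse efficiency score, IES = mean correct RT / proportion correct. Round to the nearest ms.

1064 ms

Correct trials (n=5): 594, 574, 572, 706, 878
Mean correct RT = 3324/5 = 664.8000 ms
Proportion correct = 5/8
IES = 664.8000 / (5/8) = 1063.680 ms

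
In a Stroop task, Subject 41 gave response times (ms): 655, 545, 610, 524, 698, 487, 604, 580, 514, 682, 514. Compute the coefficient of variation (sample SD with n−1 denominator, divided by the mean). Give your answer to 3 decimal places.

0.125

n = 11, Σ = 6413, M = 583.0000
Σ(x−M)² = 53052.000; s = √(53052.000/10) = 72.8368
CV = 72.8368 / 583.0000 = 0.12493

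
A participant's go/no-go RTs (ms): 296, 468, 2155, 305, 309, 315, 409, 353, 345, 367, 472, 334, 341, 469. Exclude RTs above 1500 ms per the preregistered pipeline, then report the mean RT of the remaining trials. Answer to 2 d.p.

367.92 ms

Excluded: 2155
Retained (n=13): Σ = 4783
Mean = 4783/13 = 367.9231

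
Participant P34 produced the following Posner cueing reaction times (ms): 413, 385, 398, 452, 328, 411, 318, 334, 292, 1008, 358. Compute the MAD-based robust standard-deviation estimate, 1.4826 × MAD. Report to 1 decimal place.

75.6 ms

Sorted: 292, 318, 328, 334, 358, 385, 398, 411, 413, 452, 1008 → median = 385
|x − 385| sorted: 0, 13, 26, 27, 28, 51, 57, 67, 67, 93, 623 → MAD = 51
Robust SD ≈ 1.4826 × 51 = 75.613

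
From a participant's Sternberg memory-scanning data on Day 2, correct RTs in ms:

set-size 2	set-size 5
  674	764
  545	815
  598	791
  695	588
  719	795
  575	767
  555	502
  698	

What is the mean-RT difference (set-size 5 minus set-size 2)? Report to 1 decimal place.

M(set-size 2) = 5059/8 = 632.375
M(set-size 5) = 5022/7 = 717.429
Difference = 717.429 − 632.375 = 85.054 ms

85.1 ms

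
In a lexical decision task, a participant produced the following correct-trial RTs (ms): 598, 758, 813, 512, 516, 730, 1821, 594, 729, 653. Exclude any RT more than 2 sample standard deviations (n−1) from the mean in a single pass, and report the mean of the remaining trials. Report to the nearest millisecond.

n = 10, ΣRT = 7724, M = 772.400
Σ(x−M)² = 1315146.40; s = √(1315146.40/9) = 382.266
Cutoffs: 772.400 ± 2·382.266 → [7.9, 1536.9]
Outside: 1821 → excluded.
Retained (n=9): Σ = 5903, mean = 5903/9 = 655.889

656 ms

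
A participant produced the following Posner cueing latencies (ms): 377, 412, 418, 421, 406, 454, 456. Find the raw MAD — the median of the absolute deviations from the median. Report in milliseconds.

12 ms

Sorted: 377, 406, 412, 418, 421, 454, 456 → median = 418
|x − 418|: 41, 6, 0, 3, 12, 36, 38
Sorted deviations: 0, 3, 6, 12, 36, 38, 41 → MAD = 12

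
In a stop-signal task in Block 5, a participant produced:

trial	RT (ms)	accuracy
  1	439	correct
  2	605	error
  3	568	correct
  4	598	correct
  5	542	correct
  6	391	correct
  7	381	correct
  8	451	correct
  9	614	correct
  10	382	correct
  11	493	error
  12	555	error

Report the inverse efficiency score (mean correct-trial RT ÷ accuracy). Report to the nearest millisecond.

647 ms

Correct trials (n=9): 439, 568, 598, 542, 391, 381, 451, 614, 382
Mean correct RT = 4366/9 = 485.1111 ms
Proportion correct = 9/12
IES = 485.1111 / (9/12) = 646.815 ms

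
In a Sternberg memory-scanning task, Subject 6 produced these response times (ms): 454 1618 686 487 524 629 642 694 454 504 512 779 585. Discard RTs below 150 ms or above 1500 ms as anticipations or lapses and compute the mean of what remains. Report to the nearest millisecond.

Excluded: 1618
Retained (n=12): Σ = 6950
Mean = 6950/12 = 579.1667

579 ms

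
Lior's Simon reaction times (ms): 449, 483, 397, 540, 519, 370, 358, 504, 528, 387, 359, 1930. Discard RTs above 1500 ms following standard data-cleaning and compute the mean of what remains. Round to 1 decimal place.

444.9 ms

Excluded: 1930
Retained (n=11): Σ = 4894
Mean = 4894/11 = 444.9091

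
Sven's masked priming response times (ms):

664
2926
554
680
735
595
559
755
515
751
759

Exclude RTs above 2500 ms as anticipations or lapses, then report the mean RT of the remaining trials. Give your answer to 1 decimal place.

656.7 ms

Excluded: 2926
Retained (n=10): Σ = 6567
Mean = 6567/10 = 656.7000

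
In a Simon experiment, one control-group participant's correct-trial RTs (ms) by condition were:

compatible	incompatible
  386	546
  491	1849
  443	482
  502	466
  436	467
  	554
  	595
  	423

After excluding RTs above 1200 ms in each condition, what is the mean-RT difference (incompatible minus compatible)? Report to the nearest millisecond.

incompatible: exclude 1849
M(compatible) = 2258/5 = 451.600
M(incompatible) = 3533/7 = 504.714
Difference = 504.714 − 451.600 = 53.114 ms

53 ms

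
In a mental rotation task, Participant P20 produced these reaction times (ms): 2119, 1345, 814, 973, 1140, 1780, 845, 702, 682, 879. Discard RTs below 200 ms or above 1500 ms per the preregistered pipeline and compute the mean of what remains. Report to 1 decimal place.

Excluded: 1780, 2119
Retained (n=8): Σ = 7380
Mean = 7380/8 = 922.5000

922.5 ms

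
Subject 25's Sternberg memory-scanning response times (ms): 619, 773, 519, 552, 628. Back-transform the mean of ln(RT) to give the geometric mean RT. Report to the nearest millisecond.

ln(RT): 6.4281, 6.6503, 6.2519, 6.3135, 6.4425
Mean ln(RT) = 32.0864/5 = 6.41728
Geometric mean = exp(6.41728) = 612.33 ms

612 ms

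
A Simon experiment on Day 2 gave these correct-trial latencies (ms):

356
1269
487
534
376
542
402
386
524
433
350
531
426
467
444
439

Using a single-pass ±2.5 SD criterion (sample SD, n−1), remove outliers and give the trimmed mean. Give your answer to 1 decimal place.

n = 16, ΣRT = 7966, M = 497.875
Σ(x−M)² = 695037.75; s = √(695037.75/15) = 215.258
Cutoffs: 497.875 ± 2.5·215.258 → [-40.3, 1036.0]
Outside: 1269 → excluded.
Retained (n=15): Σ = 6697, mean = 6697/15 = 446.467

446.5 ms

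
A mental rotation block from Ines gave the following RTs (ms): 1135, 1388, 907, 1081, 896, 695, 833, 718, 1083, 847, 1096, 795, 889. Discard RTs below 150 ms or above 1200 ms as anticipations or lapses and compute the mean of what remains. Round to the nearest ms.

915 ms

Excluded: 1388
Retained (n=12): Σ = 10975
Mean = 10975/12 = 914.5833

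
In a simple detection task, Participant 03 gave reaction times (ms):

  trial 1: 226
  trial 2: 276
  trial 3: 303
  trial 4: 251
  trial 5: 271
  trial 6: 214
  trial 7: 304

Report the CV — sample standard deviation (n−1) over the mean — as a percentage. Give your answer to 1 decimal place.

n = 7, Σ = 1845, M = 263.5714
Σ(x−M)² = 7425.714; s = √(7425.714/6) = 35.1798
CV = 35.1798 / 263.5714 = 0.13347 = 13.347%

13.3%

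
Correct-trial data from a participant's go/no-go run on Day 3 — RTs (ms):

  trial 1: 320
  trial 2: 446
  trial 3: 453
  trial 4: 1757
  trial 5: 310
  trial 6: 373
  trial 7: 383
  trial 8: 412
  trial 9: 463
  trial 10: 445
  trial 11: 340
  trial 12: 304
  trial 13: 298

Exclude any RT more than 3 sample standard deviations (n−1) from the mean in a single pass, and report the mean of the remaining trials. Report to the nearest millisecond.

379 ms

n = 13, ΣRT = 6304, M = 484.923
Σ(x−M)² = 1797494.92; s = √(1797494.92/12) = 387.029
Cutoffs: 484.923 ± 3·387.029 → [-676.2, 1646.0]
Outside: 1757 → excluded.
Retained (n=12): Σ = 4547, mean = 4547/12 = 378.917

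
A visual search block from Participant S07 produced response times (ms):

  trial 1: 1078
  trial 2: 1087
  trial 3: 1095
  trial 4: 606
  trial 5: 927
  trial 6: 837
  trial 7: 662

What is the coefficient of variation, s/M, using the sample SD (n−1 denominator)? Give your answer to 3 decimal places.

0.228

n = 7, Σ = 6292, M = 898.8571
Σ(x−M)² = 252446.857; s = √(252446.857/6) = 205.1206
CV = 205.1206 / 898.8571 = 0.22820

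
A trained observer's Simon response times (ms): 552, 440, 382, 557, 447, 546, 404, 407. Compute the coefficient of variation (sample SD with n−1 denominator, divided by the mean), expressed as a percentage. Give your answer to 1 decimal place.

15.7%

n = 8, Σ = 3735, M = 466.8750
Σ(x−M)² = 37488.875; s = √(37488.875/7) = 73.1816
CV = 73.1816 / 466.8750 = 0.15675 = 15.675%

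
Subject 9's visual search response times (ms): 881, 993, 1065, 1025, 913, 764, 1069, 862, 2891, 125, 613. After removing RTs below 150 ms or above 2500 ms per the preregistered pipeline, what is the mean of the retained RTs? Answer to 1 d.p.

Excluded: 125, 2891
Retained (n=9): Σ = 8185
Mean = 8185/9 = 909.4444

909.4 ms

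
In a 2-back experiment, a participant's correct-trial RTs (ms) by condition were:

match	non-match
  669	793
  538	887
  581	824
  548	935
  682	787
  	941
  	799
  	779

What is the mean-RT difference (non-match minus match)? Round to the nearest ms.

240 ms

M(match) = 3018/5 = 603.600
M(non-match) = 6745/8 = 843.125
Difference = 843.125 − 603.600 = 239.525 ms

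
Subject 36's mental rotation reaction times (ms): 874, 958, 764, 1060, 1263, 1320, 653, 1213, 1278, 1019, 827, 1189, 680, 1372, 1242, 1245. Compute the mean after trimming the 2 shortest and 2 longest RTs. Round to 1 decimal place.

Sorted: 653, 680, 764, 827, 874, 958, 1019, 1060, 1189, 1213, 1242, 1245, 1263, 1278, 1320, 1372
Drop lowest 2 (653, 680) and highest 2 (1320, 1372)
Remaining (n=12): Σ = 12932, mean = 12932/12 = 1077.667

1077.7 ms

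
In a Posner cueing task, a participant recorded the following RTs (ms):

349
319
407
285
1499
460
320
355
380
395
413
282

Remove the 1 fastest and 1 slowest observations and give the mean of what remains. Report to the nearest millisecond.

368 ms

Sorted: 282, 285, 319, 320, 349, 355, 380, 395, 407, 413, 460, 1499
Drop lowest 1 (282) and highest 1 (1499)
Remaining (n=10): Σ = 3683, mean = 3683/10 = 368.300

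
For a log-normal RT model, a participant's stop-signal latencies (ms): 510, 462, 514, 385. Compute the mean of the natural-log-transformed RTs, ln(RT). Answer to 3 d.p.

6.141

ln(RT): 6.2344, 6.1356, 6.2422, 5.9532
Σ ln(RT) = 24.5654
Mean = 24.5654/4 = 6.14136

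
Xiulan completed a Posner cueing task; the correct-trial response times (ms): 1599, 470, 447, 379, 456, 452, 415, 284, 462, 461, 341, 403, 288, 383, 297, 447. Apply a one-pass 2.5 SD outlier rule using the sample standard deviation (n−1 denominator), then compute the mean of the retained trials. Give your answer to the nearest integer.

n = 16, ΣRT = 7584, M = 474.000
Σ(x−M)² = 1413762.00; s = √(1413762.00/15) = 307.003
Cutoffs: 474.000 ± 2.5·307.003 → [-293.5, 1241.5]
Outside: 1599 → excluded.
Retained (n=15): Σ = 5985, mean = 5985/15 = 399.000

399 ms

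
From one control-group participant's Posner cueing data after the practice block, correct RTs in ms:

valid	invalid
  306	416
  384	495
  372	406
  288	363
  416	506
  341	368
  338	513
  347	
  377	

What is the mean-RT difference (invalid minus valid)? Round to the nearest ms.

M(valid) = 3169/9 = 352.111
M(invalid) = 3067/7 = 438.143
Difference = 438.143 − 352.111 = 86.032 ms

86 ms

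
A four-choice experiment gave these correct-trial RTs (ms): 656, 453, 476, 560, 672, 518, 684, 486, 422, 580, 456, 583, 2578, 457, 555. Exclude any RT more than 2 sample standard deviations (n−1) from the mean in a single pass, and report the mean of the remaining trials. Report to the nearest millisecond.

540 ms

n = 15, ΣRT = 10136, M = 675.733
Σ(x−M)² = 3975714.93; s = √(3975714.93/14) = 532.897
Cutoffs: 675.733 ± 2·532.897 → [-390.1, 1741.5]
Outside: 2578 → excluded.
Retained (n=14): Σ = 7558, mean = 7558/14 = 539.857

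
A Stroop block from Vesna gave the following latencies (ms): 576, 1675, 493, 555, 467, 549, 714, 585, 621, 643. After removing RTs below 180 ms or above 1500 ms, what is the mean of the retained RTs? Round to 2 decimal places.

578.11 ms

Excluded: 1675
Retained (n=9): Σ = 5203
Mean = 5203/9 = 578.1111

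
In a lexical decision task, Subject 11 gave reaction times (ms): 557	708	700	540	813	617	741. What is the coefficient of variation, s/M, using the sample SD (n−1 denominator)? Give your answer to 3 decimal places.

n = 7, Σ = 4676, M = 668.0000
Σ(x−M)² = 60284.000; s = √(60284.000/6) = 100.2364
CV = 100.2364 / 668.0000 = 0.15005

0.150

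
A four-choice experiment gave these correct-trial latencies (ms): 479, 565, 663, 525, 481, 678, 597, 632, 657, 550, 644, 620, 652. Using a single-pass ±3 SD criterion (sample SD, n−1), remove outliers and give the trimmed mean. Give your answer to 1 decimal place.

595.6 ms

n = 13, ΣRT = 7743, M = 595.615
Σ(x−M)² = 57277.08; s = √(57277.08/12) = 69.088
Cutoffs: 595.615 ± 3·69.088 → [388.4, 802.9]
No RTs fall outside the cutoffs; all 13 retained. Mean = 7743/13 = 595.615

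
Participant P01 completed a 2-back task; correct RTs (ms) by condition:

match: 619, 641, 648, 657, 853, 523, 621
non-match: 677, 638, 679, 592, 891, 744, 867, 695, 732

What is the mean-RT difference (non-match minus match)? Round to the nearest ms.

72 ms

M(match) = 4562/7 = 651.714
M(non-match) = 6515/9 = 723.889
Difference = 723.889 − 651.714 = 72.175 ms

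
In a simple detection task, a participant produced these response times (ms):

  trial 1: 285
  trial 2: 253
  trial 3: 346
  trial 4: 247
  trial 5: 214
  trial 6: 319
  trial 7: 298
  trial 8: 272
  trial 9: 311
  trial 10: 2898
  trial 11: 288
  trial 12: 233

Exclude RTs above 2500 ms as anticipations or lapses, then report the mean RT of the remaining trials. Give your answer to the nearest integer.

Excluded: 2898
Retained (n=11): Σ = 3066
Mean = 3066/11 = 278.7273

279 ms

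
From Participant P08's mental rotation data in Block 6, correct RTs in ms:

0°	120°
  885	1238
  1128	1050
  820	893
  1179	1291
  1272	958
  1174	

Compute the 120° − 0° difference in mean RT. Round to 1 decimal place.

9.7 ms

M(0°) = 6458/6 = 1076.333
M(120°) = 5430/5 = 1086.000
Difference = 1086.000 − 1076.333 = 9.667 ms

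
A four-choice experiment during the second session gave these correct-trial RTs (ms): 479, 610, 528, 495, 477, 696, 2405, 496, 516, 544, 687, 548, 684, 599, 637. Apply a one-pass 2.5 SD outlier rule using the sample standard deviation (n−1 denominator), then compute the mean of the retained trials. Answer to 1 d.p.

n = 15, ΣRT = 10401, M = 693.400
Σ(x−M)² = 3222173.60; s = √(3222173.60/14) = 479.745
Cutoffs: 693.400 ± 2.5·479.745 → [-506.0, 1892.8]
Outside: 2405 → excluded.
Retained (n=14): Σ = 7996, mean = 7996/14 = 571.143

571.1 ms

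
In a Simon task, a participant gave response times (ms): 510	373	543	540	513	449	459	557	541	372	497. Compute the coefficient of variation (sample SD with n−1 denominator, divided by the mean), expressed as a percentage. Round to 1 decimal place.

n = 11, Σ = 5354, M = 486.7273
Σ(x−M)² = 43514.182; s = √(43514.182/10) = 65.9653
CV = 65.9653 / 486.7273 = 0.13553 = 13.553%

13.6%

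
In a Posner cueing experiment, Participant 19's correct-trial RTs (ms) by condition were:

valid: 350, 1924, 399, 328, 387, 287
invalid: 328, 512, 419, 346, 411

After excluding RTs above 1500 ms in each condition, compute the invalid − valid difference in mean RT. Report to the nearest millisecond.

53 ms

valid: exclude 1924
M(valid) = 1751/5 = 350.200
M(invalid) = 2016/5 = 403.200
Difference = 403.200 − 350.200 = 53.000 ms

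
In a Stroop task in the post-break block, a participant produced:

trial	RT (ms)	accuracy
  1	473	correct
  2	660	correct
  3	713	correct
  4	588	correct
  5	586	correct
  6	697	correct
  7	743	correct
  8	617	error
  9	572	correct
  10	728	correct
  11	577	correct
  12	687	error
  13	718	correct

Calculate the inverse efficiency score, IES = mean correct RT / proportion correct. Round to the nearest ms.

758 ms

Correct trials (n=11): 473, 660, 713, 588, 586, 697, 743, 572, 728, 577, 718
Mean correct RT = 7055/11 = 641.3636 ms
Proportion correct = 11/13
IES = 641.3636 / (11/13) = 757.975 ms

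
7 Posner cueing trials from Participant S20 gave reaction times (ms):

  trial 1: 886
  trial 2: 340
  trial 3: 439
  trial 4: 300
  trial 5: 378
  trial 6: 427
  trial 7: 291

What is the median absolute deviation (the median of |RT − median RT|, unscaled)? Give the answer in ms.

61 ms

Sorted: 291, 300, 340, 378, 427, 439, 886 → median = 378
|x − 378|: 508, 38, 61, 78, 0, 49, 87
Sorted deviations: 0, 38, 49, 61, 78, 87, 508 → MAD = 61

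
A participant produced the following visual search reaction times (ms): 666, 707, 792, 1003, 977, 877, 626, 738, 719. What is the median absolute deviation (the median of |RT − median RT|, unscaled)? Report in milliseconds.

72 ms

Sorted: 626, 666, 707, 719, 738, 792, 877, 977, 1003 → median = 738
|x − 738|: 72, 31, 54, 265, 239, 139, 112, 0, 19
Sorted deviations: 0, 19, 31, 54, 72, 112, 139, 239, 265 → MAD = 72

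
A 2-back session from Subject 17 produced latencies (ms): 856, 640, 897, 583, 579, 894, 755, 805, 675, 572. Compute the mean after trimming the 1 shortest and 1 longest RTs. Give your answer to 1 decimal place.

723.4 ms

Sorted: 572, 579, 583, 640, 675, 755, 805, 856, 894, 897
Drop lowest 1 (572) and highest 1 (897)
Remaining (n=8): Σ = 5787, mean = 5787/8 = 723.375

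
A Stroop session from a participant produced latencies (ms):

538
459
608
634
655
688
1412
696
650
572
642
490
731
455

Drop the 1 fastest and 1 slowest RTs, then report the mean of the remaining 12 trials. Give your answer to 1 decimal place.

Sorted: 455, 459, 490, 538, 572, 608, 634, 642, 650, 655, 688, 696, 731, 1412
Drop lowest 1 (455) and highest 1 (1412)
Remaining (n=12): Σ = 7363, mean = 7363/12 = 613.583

613.6 ms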